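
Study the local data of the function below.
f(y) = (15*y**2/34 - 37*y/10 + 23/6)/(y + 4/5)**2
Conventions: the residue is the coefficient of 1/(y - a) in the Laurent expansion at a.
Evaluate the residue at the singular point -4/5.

At the order-2 pole -4/5 set g(y) = (y - (-4/5))^2*f(y) = 15*y**2/34 - 37*y/10 + 23/6.
Order-2 pole: residue = g'(a); g'(-4/5) = -749/170, so the residue is -749/170.

The residue is -749/170.


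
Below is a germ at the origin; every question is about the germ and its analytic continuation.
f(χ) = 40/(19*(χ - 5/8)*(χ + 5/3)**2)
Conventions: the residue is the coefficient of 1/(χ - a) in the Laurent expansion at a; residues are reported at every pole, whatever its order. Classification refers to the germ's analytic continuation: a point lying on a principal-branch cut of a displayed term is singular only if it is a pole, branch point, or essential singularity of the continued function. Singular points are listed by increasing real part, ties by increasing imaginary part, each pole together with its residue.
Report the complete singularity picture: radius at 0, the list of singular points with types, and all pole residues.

Radius of convergence at 0: 5/8.
At -5/3: a pole of order 2; residue -4608/11495.
At 5/8: a pole of order 1; residue 4608/11495.

Denominator factor (χ - 5/8): pole of order 1 at 5/8, modulus 5/8.
Denominator factor (χ + 5/3)^2: pole of order 2 at -5/3, modulus 5/3.
The radius of convergence is the smallest modulus among the singular points: 5/8.
At the order-2 pole -5/3 set g(χ) = (χ - (-5/3))^2*f(χ) = 40/(19*(χ - 5/8)).
Order-2 pole: residue = g'(a); g'(-5/3) = -4608/11495, so the residue is -4608/11495.
At the order-1 pole 5/8 set g(χ) = (χ - (5/8))*f(χ) = 40/(19*(χ + 5/3)**2).
Simple pole: residue = g(a) at a = 5/8, which is 4608/11495.
List the singular points by increasing real part (a conjugate pair: the negative imaginary part first).


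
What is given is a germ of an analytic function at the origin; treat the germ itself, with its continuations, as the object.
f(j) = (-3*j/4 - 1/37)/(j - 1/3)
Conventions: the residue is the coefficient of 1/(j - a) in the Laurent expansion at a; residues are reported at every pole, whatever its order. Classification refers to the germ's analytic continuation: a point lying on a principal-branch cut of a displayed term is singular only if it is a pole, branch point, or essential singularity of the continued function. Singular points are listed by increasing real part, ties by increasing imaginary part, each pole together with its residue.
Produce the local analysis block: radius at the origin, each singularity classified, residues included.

Denominator factor (j - 1/3): pole of order 1 at 1/3, modulus 1/3.
The radius of convergence is the smallest modulus among the singular points: 1/3.
At the order-1 pole 1/3 set g(j) = (j - (1/3))*f(j) = -3*j/4 - 1/37.
Simple pole: residue = g(a) at a = 1/3, which is -41/148.

Radius of convergence at 0: 1/3.
At 1/3: a pole of order 1; residue -41/148.


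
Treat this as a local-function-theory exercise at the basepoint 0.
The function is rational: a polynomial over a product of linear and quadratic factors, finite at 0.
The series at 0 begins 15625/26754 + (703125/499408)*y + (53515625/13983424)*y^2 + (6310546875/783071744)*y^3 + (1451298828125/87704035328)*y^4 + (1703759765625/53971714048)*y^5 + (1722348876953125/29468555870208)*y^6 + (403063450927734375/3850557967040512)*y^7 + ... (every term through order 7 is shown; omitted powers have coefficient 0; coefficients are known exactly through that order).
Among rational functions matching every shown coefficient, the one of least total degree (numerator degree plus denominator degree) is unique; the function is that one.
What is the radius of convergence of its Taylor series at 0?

The radius of convergence is 7/10.

No rational of total degree below 6 reproduces all 8 coefficients; solving the [0/6] Pade equations on them gives f(y) = -32/(39*(y - 7/10)**3*(y + 8/5)**3), whose expansion matches every shown term.
Denominator factor (y - 7/10)^3: pole of order 3 at 7/10, modulus 7/10.
Denominator factor (y + 8/5)^3: pole of order 3 at -8/5, modulus 8/5.
The radius of convergence is the smallest modulus among the singular points: 7/10.


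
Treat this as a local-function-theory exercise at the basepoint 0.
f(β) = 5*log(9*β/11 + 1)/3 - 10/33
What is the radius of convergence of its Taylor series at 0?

The radius of convergence is 11/9.

Branch term (5/3)*log(1 - β/(-11/9)): its argument vanishes at β = -11/9, a logarithmic branch point, modulus 11/9.
The radius of convergence is the smallest modulus among the singular points: 11/9.


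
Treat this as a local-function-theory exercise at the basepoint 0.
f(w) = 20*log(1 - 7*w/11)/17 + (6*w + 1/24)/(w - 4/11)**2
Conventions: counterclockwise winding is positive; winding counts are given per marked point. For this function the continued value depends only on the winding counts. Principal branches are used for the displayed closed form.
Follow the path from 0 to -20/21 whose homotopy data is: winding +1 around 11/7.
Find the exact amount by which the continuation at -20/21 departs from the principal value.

The rational part is single-valued and drops out of the difference; each branch term changes only by its own monodromy.
(20/17)*log(1 - w/(11/7)): each positive loop around 11/7 adds 2*pi*i to the log, so winding +1 contributes (20/17)*(1)*2*pi*i = (40/17)*pi*i.
Summing the contributions at w = -20/21 gives (40/17)*pi*i.

Continued minus principal equals (40/17)*pi*i.


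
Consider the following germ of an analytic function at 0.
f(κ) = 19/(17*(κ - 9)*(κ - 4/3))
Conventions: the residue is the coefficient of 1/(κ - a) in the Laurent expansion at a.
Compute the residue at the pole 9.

At the order-1 pole 9 set g(κ) = (κ - (9))*f(κ) = 19/(17*(κ - 4/3)).
Simple pole: residue = g(a) at a = 9, which is 57/391.

The residue is 57/391.


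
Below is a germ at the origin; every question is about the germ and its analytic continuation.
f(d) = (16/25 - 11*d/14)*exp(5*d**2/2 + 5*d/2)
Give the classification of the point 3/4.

There is no denominator, hence no pole anywhere.
The factor exp(5*d**2/2 + 5*d/2) is entire.
So the germ continues analytically to 3/4.

The point is a regular point.


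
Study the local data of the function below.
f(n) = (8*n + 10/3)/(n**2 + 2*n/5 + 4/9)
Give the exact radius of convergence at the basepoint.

The radius of convergence is 2/3.

Denominator factor (n**2 + 2*n/5 + 4/9): discriminant -364/225, complex-conjugate roots (-1/5) + ((1/15)*sqrt(91))*i and (-1/5) - ((1/15)*sqrt(91))*i; poles of order 1, moduli 2/3 and 2/3.
The radius of convergence is the smallest modulus among the singular points: 2/3.


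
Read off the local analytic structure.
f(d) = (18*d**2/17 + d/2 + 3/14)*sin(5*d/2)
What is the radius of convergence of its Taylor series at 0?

The factor sin(5*d/2) is entire and contributes no finite singular point.
The polynomial part has no poles.
No finite singular points: the Taylor series at 0 converges everywhere.

The radius of convergence is infinite.


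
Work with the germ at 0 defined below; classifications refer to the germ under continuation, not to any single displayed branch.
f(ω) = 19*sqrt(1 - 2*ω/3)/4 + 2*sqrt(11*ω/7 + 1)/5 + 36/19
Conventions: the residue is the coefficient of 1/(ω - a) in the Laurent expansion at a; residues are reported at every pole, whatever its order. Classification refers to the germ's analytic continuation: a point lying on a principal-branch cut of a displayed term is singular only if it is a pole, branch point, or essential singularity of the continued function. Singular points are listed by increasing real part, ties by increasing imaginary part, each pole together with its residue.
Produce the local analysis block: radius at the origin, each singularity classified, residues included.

Branch term (19/4)*sqrt(1 - ω/(3/2)): its argument vanishes at ω = 3/2, a square-root branch point, modulus 3/2.
Branch term (2/5)*sqrt(1 - ω/(-7/11)): its argument vanishes at ω = -7/11, a square-root branch point, modulus 7/11.
The radius of convergence is the smallest modulus among the singular points: 7/11.
List the singular points by increasing real part (a conjugate pair: the negative imaginary part first).

Radius of convergence at 0: 7/11.
At -7/11: an algebraic (square-root) branch point.
At 3/2: an algebraic (square-root) branch point.


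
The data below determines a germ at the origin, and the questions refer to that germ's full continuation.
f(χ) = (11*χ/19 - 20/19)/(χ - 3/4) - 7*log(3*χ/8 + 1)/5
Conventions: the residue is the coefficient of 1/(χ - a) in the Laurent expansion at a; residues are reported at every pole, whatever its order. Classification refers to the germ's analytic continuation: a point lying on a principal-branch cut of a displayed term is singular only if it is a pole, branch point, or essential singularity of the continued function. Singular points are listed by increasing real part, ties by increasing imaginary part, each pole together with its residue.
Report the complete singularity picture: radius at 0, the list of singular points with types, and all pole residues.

Radius of convergence at 0: 3/4.
At -8/3: a logarithmic branch point.
At 3/4: a pole of order 1; residue -47/76.

Denominator factor (χ - 3/4): pole of order 1 at 3/4, modulus 3/4.
Branch term (-7/5)*log(1 - χ/(-8/3)): its argument vanishes at χ = -8/3, a logarithmic branch point, modulus 8/3.
The radius of convergence is the smallest modulus among the singular points: 3/4.
The branch term is analytic at 3/4 and contributes nothing to the residue; only the rational part matters.
At the order-1 pole 3/4 set g(χ) = (χ - (3/4))*(rational part) = 11*χ/19 - 20/19.
Simple pole: residue = g(a) at a = 3/4, which is -47/76.
List the singular points by increasing real part (a conjugate pair: the negative imaginary part first).


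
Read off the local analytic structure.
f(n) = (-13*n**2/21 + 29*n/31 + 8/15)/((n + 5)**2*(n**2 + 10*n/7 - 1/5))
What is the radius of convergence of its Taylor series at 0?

The radius of convergence is -5/7 + (1/35)*sqrt(870).

Denominator factor (n + 5)^2: pole of order 2 at -5, modulus 5.
Denominator factor (n**2 + 10*n/7 - 1/5): discriminant 696/245, real irrational roots -5/7 + (1/35)*sqrt(870) and -5/7 - (1/35)*sqrt(870); poles of order 1, moduli -5/7 + (1/35)*sqrt(870) and 5/7 + (1/35)*sqrt(870).
The radius of convergence is the smallest modulus among the singular points: -5/7 + (1/35)*sqrt(870).


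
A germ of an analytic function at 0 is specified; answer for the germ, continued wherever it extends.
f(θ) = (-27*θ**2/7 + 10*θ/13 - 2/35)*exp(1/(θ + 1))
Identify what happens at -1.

The point is an essential singularity.

The exponent 1/(θ - (-1)) has a pole at -1, so exp(1/(θ - (-1))) takes every nonzero value near it: an essential singularity (not a pole of any order).


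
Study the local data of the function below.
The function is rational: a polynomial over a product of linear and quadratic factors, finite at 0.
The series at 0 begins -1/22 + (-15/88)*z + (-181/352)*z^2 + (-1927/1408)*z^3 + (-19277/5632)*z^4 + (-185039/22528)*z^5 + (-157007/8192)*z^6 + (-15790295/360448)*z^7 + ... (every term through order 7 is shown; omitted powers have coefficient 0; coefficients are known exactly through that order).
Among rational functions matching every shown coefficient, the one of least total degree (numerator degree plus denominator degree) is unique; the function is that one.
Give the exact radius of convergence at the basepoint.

The radius of convergence is 1/2.

No rational of total degree below 4 reproduces all 8 coefficients; solving the [0/4] Pade equations on them gives f(z) = 1/(22*(z - 1/2)**2*(z**2 - z - 4)), whose expansion matches every shown term.
Denominator factor (z - 1/2)^2: pole of order 2 at 1/2, modulus 1/2.
Denominator factor (z**2 - z - 4): discriminant 17, real irrational roots 1/2 + (1/2)*sqrt(17) and 1/2 - (1/2)*sqrt(17); poles of order 1, moduli 1/2 + (1/2)*sqrt(17) and -1/2 + (1/2)*sqrt(17).
The radius of convergence is the smallest modulus among the singular points: 1/2.


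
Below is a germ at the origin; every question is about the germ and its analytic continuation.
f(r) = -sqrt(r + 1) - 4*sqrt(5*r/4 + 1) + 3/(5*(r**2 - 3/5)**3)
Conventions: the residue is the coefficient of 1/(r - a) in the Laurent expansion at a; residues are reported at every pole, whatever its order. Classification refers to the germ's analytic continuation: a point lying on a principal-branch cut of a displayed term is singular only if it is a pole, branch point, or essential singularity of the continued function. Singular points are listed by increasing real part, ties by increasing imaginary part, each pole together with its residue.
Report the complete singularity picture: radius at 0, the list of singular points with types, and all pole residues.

Radius of convergence at 0: (1/5)*sqrt(15).
At -1: an algebraic (square-root) branch point.
At -4/5: an algebraic (square-root) branch point.
At -(1/5)*sqrt(15): a pole of order 3; residue -(5/48)*sqrt(15).
At (1/5)*sqrt(15): a pole of order 3; residue (5/48)*sqrt(15).

Denominator factor (r**2 - 3/5)^3: discriminant 12/5, real irrational roots (1/5)*sqrt(15) and -(1/5)*sqrt(15); poles of order 3, moduli (1/5)*sqrt(15) and (1/5)*sqrt(15).
Branch term (-4)*sqrt(1 - r/(-4/5)): its argument vanishes at r = -4/5, a square-root branch point, modulus 4/5.
Branch term (-1)*sqrt(1 - r/(-1)): its argument vanishes at r = -1, a square-root branch point, modulus 1.
The radius of convergence is the smallest modulus among the singular points: (1/5)*sqrt(15).
The branch terms are analytic at -(1/5)*sqrt(15) and contribute nothing to the residue; only the rational part matters.
The factor r**2 - 3/5 splits as (r - a)(r - a') with a = -(1/5)*sqrt(15), a' = (1/5)*sqrt(15). At the order-3 pole a set g(r) = (r - a)^3*(rational part) = [3/5] / (r - a')^3.
Order-3 pole: residue = g''(a)/2; g''(-(1/5)*sqrt(15)) = -(5/24)*sqrt(15), so the residue is -(5/48)*sqrt(15).
The branch terms are analytic at (1/5)*sqrt(15) and contribute nothing to the residue; only the rational part matters.
The factor r**2 - 3/5 splits as (r - a)(r - a') with a = (1/5)*sqrt(15), a' = -(1/5)*sqrt(15). At the order-3 pole a set g(r) = (r - a)^3*(rational part) = [3/5] / (r - a')^3.
Order-3 pole: residue = g''(a)/2; g''((1/5)*sqrt(15)) = (5/24)*sqrt(15), so the residue is (5/48)*sqrt(15).
List the singular points by increasing real part (a conjugate pair: the negative imaginary part first).


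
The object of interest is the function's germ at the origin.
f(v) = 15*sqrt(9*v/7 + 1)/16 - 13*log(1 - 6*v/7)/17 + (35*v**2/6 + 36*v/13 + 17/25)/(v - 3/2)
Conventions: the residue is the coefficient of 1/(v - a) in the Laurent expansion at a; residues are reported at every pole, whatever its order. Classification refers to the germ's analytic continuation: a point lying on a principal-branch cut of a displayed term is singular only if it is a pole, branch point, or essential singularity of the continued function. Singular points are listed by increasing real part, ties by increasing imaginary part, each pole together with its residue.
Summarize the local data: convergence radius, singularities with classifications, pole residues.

Denominator factor (v - 3/2): pole of order 1 at 3/2, modulus 3/2.
Branch term (15/16)*sqrt(1 - v/(-7/9)): its argument vanishes at v = -7/9, a square-root branch point, modulus 7/9.
Branch term (-13/17)*log(1 - v/(7/6)): its argument vanishes at v = 7/6, a logarithmic branch point, modulus 7/6.
The radius of convergence is the smallest modulus among the singular points: 7/9.
The branch terms are analytic at 3/2 and contribute nothing to the residue; only the rational part matters.
At the order-1 pole 3/2 set g(v) = (v - (3/2))*(rational part) = 35*v**2/6 + 36*v/13 + 17/25.
Simple pole: residue = g(a) at a = 3/2, which is 46693/2600.
List the singular points by increasing real part (a conjugate pair: the negative imaginary part first).

Radius of convergence at 0: 7/9.
At -7/9: an algebraic (square-root) branch point.
At 7/6: a logarithmic branch point.
At 3/2: a pole of order 1; residue 46693/2600.


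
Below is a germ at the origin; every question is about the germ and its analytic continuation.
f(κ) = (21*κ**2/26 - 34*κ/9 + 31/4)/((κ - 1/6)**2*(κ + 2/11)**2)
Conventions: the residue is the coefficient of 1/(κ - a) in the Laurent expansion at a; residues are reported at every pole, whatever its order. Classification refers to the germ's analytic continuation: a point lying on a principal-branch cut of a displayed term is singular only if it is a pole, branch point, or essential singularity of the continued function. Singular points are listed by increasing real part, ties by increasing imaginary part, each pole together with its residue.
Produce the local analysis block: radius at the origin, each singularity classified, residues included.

Denominator factor (κ + 2/11)^2: pole of order 2 at -2/11, modulus 2/11.
Denominator factor (κ - 1/6)^2: pole of order 2 at 1/6, modulus 1/6.
The radius of convergence is the smallest modulus among the singular points: 1/6.
At the order-2 pole -2/11 set g(κ) = (κ - (-2/11))^2*f(κ) = (21*κ**2/26 - 34*κ/9 + 31/4)/(κ - 1/6)**2.
Order-2 pole: residue = g'(a); g'(-2/11) = 57961420/158171, so the residue is 57961420/158171.
At the order-2 pole 1/6 set g(κ) = (κ - (1/6))^2*f(κ) = (21*κ**2/26 - 34*κ/9 + 31/4)/(κ + 2/11)**2.
Order-2 pole: residue = g'(a); g'(1/6) = -57961420/158171, so the residue is -57961420/158171.
List the singular points by increasing real part (a conjugate pair: the negative imaginary part first).

Radius of convergence at 0: 1/6.
At -2/11: a pole of order 2; residue 57961420/158171.
At 1/6: a pole of order 2; residue -57961420/158171.


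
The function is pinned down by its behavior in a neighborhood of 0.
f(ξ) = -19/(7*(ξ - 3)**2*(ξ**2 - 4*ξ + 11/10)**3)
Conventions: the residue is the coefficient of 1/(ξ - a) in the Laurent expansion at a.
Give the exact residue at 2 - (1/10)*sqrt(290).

The residue is -30000/48013 + (87973125/2341978114)*sqrt(290).


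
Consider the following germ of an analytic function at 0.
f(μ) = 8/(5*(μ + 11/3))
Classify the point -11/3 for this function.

The point is a pole of order 1.

The denominator factor μ + 11/3 vanishes at -11/3 and appears to the power 1; the numerator there equals 8/5, nonzero, and no other factor vanishes.
Hence a pole whose order is the multiplicity, 1.


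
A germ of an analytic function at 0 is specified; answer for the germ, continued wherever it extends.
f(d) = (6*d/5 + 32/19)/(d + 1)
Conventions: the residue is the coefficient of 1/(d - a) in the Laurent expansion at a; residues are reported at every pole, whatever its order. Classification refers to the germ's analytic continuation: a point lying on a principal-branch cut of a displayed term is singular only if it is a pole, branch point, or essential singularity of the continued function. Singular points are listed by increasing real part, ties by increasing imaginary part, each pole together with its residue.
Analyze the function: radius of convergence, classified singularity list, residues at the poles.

Radius of convergence at 0: 1.
At -1: a pole of order 1; residue 46/95.

Denominator factor (d + 1): pole of order 1 at -1, modulus 1.
The radius of convergence is the smallest modulus among the singular points: 1.
At the order-1 pole -1 set g(d) = (d - (-1))*f(d) = 6*d/5 + 32/19.
Simple pole: residue = g(a) at a = -1, which is 46/95.


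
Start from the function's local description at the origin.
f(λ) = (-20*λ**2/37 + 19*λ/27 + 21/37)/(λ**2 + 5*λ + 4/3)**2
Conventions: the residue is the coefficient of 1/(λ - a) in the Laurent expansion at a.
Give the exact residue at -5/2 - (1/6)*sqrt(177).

The factor λ**2 + 5*λ + 4/3 splits as (λ - a)(λ - a') with a = -5/2 - (1/6)*sqrt(177), a' = -5/2 + (1/6)*sqrt(177). At the order-2 pole a set g(λ) = (λ - a)^2*f(λ) = [-20*λ**2/37 + 19*λ/27 + 21/37] / (λ - a')^2.
Order-2 pole: residue = g'(a); g'(-5/2 - (1/6)*sqrt(177)) = -(3821/1159173)*sqrt(177), so the residue is -(3821/1159173)*sqrt(177).

The residue is -(3821/1159173)*sqrt(177).


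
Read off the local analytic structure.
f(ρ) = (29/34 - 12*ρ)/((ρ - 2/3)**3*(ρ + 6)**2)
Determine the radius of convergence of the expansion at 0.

The radius of convergence is 2/3.

Denominator factor (ρ + 6)^2: pole of order 2 at -6, modulus 6.
Denominator factor (ρ - 2/3)^3: pole of order 3 at 2/3, modulus 2/3.
The radius of convergence is the smallest modulus among the singular points: 2/3.


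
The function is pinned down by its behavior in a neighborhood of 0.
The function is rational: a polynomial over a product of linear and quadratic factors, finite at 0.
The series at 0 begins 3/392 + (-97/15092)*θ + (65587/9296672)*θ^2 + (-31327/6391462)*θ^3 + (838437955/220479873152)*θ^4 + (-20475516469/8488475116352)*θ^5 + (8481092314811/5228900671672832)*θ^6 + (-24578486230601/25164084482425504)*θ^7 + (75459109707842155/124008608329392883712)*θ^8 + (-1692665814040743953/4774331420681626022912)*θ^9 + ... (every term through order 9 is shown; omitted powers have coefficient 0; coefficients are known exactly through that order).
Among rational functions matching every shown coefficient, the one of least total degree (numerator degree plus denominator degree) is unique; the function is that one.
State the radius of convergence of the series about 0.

No rational of total degree below 8 reproduces all 10 coefficients; solving the [1/7] Pade equations on them gives f(θ) = (19*θ/14 + 3)/((θ + 2)**3*(θ**2 + 8*θ/11 - 7)**2), whose expansion matches every shown term.
Denominator factor (θ + 2)^3: pole of order 3 at -2, modulus 2.
Denominator factor (θ**2 + 8*θ/11 - 7)^2: discriminant 3452/121, real irrational roots -4/11 + (1/11)*sqrt(863) and -4/11 - (1/11)*sqrt(863); poles of order 2, moduli -4/11 + (1/11)*sqrt(863) and 4/11 + (1/11)*sqrt(863).
The radius of convergence is the smallest modulus among the singular points: 2.

The radius of convergence is 2.


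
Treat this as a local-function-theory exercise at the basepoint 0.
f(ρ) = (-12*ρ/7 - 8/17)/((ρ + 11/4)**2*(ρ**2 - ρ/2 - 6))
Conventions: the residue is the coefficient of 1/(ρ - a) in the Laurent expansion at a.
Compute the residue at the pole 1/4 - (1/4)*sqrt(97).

The residue is -44448/37553 - (2974112/25498487)*sqrt(97).

The factor ρ**2 - ρ/2 - 6 splits as (ρ - a)(ρ - a') with a = 1/4 - (1/4)*sqrt(97), a' = 1/4 + (1/4)*sqrt(97). At the order-1 pole a set g(ρ) = (ρ - a)*f(ρ) = [(-12*ρ/7 - 8/17)/(ρ + 11/4)**2] / (ρ - a').
Simple pole: residue = g(a) at a = 1/4 - (1/4)*sqrt(97), which is -44448/37553 - (2974112/25498487)*sqrt(97).


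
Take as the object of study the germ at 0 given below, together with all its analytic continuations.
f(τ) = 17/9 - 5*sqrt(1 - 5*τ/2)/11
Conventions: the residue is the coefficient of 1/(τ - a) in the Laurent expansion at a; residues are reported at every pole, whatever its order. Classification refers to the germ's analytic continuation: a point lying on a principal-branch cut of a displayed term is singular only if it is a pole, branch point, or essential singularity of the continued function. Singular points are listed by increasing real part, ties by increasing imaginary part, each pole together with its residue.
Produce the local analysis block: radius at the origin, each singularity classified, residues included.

Branch term (-5/11)*sqrt(1 - τ/(2/5)): its argument vanishes at τ = 2/5, a square-root branch point, modulus 2/5.
The radius of convergence is the smallest modulus among the singular points: 2/5.

Radius of convergence at 0: 2/5.
At 2/5: an algebraic (square-root) branch point.


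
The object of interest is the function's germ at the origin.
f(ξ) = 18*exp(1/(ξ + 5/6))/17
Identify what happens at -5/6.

The exponent 1/(ξ - (-5/6)) has a pole at -5/6, so exp(1/(ξ - (-5/6))) takes every nonzero value near it: an essential singularity (not a pole of any order).

The point is an essential singularity.


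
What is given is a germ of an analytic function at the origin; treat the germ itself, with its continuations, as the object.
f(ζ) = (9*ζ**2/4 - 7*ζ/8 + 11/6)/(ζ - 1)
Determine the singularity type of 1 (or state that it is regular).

The denominator factor ζ - 1 vanishes at 1 and appears to the power 1; the numerator there equals 77/24, nonzero, and no other factor vanishes.
Hence a pole whose order is the multiplicity, 1.

The point is a pole of order 1.


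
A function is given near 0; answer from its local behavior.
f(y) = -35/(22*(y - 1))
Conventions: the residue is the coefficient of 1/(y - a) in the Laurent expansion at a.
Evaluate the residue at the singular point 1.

At the order-1 pole 1 set g(y) = (y - (1))*f(y) = -35/22.
Simple pole: residue = g(a) at a = 1, which is -35/22.

The residue is -35/22.


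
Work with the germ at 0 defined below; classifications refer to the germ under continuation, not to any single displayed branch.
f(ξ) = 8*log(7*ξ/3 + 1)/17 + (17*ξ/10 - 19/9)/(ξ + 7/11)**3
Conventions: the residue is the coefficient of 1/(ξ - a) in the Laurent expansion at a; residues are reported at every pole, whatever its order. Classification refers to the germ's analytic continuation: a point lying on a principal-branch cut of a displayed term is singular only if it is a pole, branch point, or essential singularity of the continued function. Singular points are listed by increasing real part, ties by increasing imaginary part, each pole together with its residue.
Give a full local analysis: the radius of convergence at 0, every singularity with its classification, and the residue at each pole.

Radius of convergence at 0: 3/7.
At -7/11: a pole of order 3; residue 0.
At -3/7: a logarithmic branch point.

Denominator factor (ξ + 7/11)^3: pole of order 3 at -7/11, modulus 7/11.
Branch term (8/17)*log(1 - ξ/(-3/7)): its argument vanishes at ξ = -3/7, a logarithmic branch point, modulus 3/7.
The radius of convergence is the smallest modulus among the singular points: 3/7.
The branch term is analytic at -7/11 and contributes nothing to the residue; only the rational part matters.
At the order-3 pole -7/11 set g(ξ) = (ξ - (-7/11))^3*(rational part) = 17*ξ/10 - 19/9.
Order-3 pole: residue = g''(a)/2; g''(-7/11) = 0, so the residue is 0.
List the singular points by increasing real part (a conjugate pair: the negative imaginary part first).


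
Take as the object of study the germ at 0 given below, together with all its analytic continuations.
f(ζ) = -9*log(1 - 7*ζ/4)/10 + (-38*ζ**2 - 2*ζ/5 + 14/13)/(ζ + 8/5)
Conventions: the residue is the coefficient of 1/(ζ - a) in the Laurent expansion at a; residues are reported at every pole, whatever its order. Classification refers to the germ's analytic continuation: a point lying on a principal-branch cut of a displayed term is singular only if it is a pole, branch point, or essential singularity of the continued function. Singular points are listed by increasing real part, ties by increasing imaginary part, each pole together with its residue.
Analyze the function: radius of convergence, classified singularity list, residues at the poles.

Denominator factor (ζ + 8/5): pole of order 1 at -8/5, modulus 8/5.
Branch term (-9/10)*log(1 - ζ/(4/7)): its argument vanishes at ζ = 4/7, a logarithmic branch point, modulus 4/7.
The radius of convergence is the smallest modulus among the singular points: 4/7.
The branch term is analytic at -8/5 and contributes nothing to the residue; only the rational part matters.
At the order-1 pole -8/5 set g(ζ) = (ζ - (-8/5))*(rational part) = -38*ζ**2 - 2*ζ/5 + 14/13.
Simple pole: residue = g(a) at a = -8/5, which is -31058/325.
List the singular points by increasing real part (a conjugate pair: the negative imaginary part first).

Radius of convergence at 0: 4/7.
At -8/5: a pole of order 1; residue -31058/325.
At 4/7: a logarithmic branch point.


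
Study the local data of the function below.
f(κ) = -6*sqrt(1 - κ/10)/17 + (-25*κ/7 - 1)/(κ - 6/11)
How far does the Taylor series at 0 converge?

Denominator factor (κ - 6/11): pole of order 1 at 6/11, modulus 6/11.
Branch term (-6/17)*sqrt(1 - κ/(10)): its argument vanishes at κ = 10, a square-root branch point, modulus 10.
The radius of convergence is the smallest modulus among the singular points: 6/11.

The radius of convergence is 6/11.


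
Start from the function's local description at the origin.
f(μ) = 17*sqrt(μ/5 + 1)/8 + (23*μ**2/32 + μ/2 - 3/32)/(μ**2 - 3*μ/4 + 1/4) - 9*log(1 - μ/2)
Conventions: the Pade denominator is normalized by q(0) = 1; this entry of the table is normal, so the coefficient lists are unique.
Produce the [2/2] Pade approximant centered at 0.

The Pade approximant has numerator coefficients [7/4, 20797472121/3485636360, 442747527969/139425454400]; denominator coefficients [1, 377565417/1742818180, -122482090711/34856363600].

Taylor coefficients needed (expand at 0): a_0 = 7/4, a_1 = 447/80, a_2 = 12983/1600, a_3 = 286017/16000, a_4 = 3153983/128000.
Write the denominator as Q(μ) = 1 + q1*μ + q2*μ^2. Requiring Q*f - P = O(μ^5) with deg P <= 2 kills the coefficients of μ^3..μ^4 in Q*f:
  μ^3: a_3 + q1*a_2 + q2*a_1 = 0, i.e. 286017/16000 + (12983/1600)*q1 + (447/80)*q2 = 0.
  μ^4: a_4 + q1*a_3 + q2*a_2 = 0, i.e. 3153983/128000 + (286017/16000)*q1 + (12983/1600)*q2 = 0.
Solving this linear system: q1 = 377565417/1742818180, q2 = -122482090711/34856363600.
The numerator is Q*f truncated at degree 2: P0 = a_0 = 7/4; P1 = a_1 + q1*a_0 = 20797472121/3485636360; P2 = a_2 + q1*a_1 + q2*a_0 = 442747527969/139425454400.


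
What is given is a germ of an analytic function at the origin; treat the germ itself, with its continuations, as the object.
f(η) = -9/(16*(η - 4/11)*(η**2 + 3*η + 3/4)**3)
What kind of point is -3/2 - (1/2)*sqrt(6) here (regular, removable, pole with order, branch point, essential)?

The denominator factor η**2 + 3*η + 3/4 vanishes at -3/2 - (1/2)*sqrt(6) and appears to the power 3; the numerator there equals -9/16, nonzero, and no other factor vanishes.
Hence a pole whose order is the multiplicity, 3.

The point is a pole of order 3.


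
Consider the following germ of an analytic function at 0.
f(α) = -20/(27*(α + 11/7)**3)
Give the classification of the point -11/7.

The point is a pole of order 3.

The denominator factor α + 11/7 vanishes at -11/7 and appears to the power 3; the numerator there equals -20/27, nonzero, and no other factor vanishes.
Hence a pole whose order is the multiplicity, 3.


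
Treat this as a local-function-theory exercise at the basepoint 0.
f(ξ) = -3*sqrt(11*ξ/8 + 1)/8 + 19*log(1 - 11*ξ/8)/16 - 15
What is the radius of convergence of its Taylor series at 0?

Branch term (-3/8)*sqrt(1 - ξ/(-8/11)): its argument vanishes at ξ = -8/11, a square-root branch point, modulus 8/11.
Branch term (19/16)*log(1 - ξ/(8/11)): its argument vanishes at ξ = 8/11, a logarithmic branch point, modulus 8/11.
The radius of convergence is the smallest modulus among the singular points: 8/11.

The radius of convergence is 8/11.


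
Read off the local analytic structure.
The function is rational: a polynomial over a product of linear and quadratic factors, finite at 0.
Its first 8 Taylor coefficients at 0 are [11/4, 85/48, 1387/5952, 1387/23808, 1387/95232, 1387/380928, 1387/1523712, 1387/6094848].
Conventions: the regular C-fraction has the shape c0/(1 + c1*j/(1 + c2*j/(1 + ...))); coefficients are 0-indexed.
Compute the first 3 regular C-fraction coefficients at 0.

The regular C-fraction coefficients are [11/4, -85/132, 44551/86955].

Taylor coefficients (read off): a_0 = 11/4, a_1 = 85/48, a_2 = 1387/5952.
c0 = a_0 = 11/4. Peel one level at a time: if S = 1 + c*j/S' with S'(0) = 1, then c is the j-coefficient of S and S' = c*j/(S - 1).
S_1 = c0/f = 1 + (-85/132)*j + (44551/135036)*j^2 + ...; c1 = -85/132.
S_2 = c1*j/(S_1 - 1) = 1 + (44551/86955)*j + ...; c2 = 44551/86955.


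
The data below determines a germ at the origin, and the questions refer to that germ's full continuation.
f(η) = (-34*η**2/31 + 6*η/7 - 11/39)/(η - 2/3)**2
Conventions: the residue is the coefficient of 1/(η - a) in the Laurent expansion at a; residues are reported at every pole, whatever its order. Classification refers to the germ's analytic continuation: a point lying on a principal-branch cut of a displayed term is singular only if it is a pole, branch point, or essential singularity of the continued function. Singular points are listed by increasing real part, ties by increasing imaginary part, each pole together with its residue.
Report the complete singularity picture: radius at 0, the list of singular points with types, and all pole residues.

Radius of convergence at 0: 2/3.
At 2/3: a pole of order 2; residue -394/651.

Denominator factor (η - 2/3)^2: pole of order 2 at 2/3, modulus 2/3.
The radius of convergence is the smallest modulus among the singular points: 2/3.
At the order-2 pole 2/3 set g(η) = (η - (2/3))^2*f(η) = -34*η**2/31 + 6*η/7 - 11/39.
Order-2 pole: residue = g'(a); g'(2/3) = -394/651, so the residue is -394/651.


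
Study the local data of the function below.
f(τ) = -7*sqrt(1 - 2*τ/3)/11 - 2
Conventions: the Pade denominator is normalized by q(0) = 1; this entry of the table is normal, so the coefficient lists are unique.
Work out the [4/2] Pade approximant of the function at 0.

The Pade approximant has numerator coefficients [-29/11, 224/99, -140/297, 7/594, 7/21384]; denominator coefficients [1, -7/9, 7/54].

Taylor coefficients needed (expand at 0): a_0 = -29/11, a_1 = 7/33, a_2 = 7/198, a_3 = 7/594, a_4 = 35/7128, a_5 = 49/21384, a_6 = 49/42768.
Write the denominator as Q(τ) = 1 + q1*τ + q2*τ^2. Requiring Q*f - P = O(τ^7) with deg P <= 4 kills the coefficients of τ^5..τ^6 in Q*f:
  τ^5: a_5 + q1*a_4 + q2*a_3 = 0, i.e. 49/21384 + (35/7128)*q1 + (7/594)*q2 = 0.
  τ^6: a_6 + q1*a_5 + q2*a_4 = 0, i.e. 49/42768 + (49/21384)*q1 + (35/7128)*q2 = 0.
Solving this linear system: q1 = -7/9, q2 = 7/54.
The numerator is Q*f truncated at degree 4: P0 = a_0 = -29/11; P1 = a_1 + q1*a_0 = 224/99; P2 = a_2 + q1*a_1 + q2*a_0 = -140/297; P3 = a_3 + q1*a_2 + q2*a_1 = 7/594; P4 = a_4 + q1*a_3 + q2*a_2 = 7/21384.


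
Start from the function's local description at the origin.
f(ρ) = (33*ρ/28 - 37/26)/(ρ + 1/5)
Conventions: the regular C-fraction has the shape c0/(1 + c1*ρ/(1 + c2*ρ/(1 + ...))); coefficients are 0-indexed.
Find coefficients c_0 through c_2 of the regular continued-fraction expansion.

The regular C-fraction coefficients are [-185/26, 3019/518, -429/518].

Taylor coefficients (expand at 0): a_0 = -185/26, a_1 = 15095/364, a_2 = -75475/364.
c0 = a_0 = -185/26. Peel one level at a time: if S = 1 + c*ρ/S' with S'(0) = 1, then c is the ρ-coefficient of S and S' = c*ρ/(S - 1).
S_1 = c0/f = 1 + (3019/518)*ρ + (1295151/268324)*ρ^2 + ...; c1 = 3019/518.
S_2 = c1*ρ/(S_1 - 1) = 1 + (-429/518)*ρ + ...; c2 = -429/518.


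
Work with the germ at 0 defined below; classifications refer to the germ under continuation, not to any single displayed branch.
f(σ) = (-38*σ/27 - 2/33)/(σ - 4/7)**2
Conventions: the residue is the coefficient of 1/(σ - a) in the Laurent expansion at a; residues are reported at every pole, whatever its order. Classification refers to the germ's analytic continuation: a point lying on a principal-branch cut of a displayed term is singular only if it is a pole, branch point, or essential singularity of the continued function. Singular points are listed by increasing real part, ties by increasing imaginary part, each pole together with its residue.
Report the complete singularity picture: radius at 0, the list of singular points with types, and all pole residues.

Denominator factor (σ - 4/7)^2: pole of order 2 at 4/7, modulus 4/7.
The radius of convergence is the smallest modulus among the singular points: 4/7.
At the order-2 pole 4/7 set g(σ) = (σ - (4/7))^2*f(σ) = -38*σ/27 - 2/33.
Order-2 pole: residue = g'(a); g'(4/7) = -38/27, so the residue is -38/27.

Radius of convergence at 0: 4/7.
At 4/7: a pole of order 2; residue -38/27.


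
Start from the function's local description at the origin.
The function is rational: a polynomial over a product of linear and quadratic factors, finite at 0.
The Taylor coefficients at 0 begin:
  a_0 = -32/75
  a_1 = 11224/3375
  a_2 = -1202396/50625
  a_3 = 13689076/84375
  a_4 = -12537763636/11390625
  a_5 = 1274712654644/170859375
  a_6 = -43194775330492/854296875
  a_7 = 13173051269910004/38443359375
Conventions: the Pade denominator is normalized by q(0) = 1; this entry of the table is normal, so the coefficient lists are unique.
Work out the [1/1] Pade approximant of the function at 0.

The Pade approximant has numerator coefficients [-32/75, 263704/947025]; denominator coefficients [1, 300599/42090].

Taylor coefficients needed (read off): a_0 = -32/75, a_1 = 11224/3375, a_2 = -1202396/50625.
Write the denominator as Q(y) = 1 + q1*y. Requiring Q*f - P = O(y^3) with deg P <= 1 kills the coefficients of y^2..y^2 in Q*f:
  y^2: a_2 + q1*a_1 = 0, i.e. -1202396/50625 + (11224/3375)*q1 = 0.
Solving this linear system: q1 = 300599/42090.
The numerator is Q*f truncated at degree 1: P0 = a_0 = -32/75; P1 = a_1 + q1*a_0 = 263704/947025.


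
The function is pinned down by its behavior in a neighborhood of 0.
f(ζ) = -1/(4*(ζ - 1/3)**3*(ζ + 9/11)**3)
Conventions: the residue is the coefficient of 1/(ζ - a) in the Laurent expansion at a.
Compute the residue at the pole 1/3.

At the order-3 pole 1/3 set g(ζ) = (ζ - (1/3))^3*f(ζ) = -1/(4*(ζ + 9/11)**3).
Order-3 pole: residue = g''(a)/2; g''(1/3) = -117406179/79235168, so the residue is -117406179/158470336.

The residue is -117406179/158470336.


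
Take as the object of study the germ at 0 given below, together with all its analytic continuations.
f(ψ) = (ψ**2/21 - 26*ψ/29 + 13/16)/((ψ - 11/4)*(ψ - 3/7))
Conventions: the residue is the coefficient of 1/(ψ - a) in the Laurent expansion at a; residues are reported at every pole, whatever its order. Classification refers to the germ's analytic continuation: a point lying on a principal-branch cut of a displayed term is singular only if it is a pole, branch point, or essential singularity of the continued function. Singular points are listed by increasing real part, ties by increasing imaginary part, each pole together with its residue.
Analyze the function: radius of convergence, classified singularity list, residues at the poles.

Radius of convergence at 0: 3/7.
At 3/7: a pole of order 1; residue -69551/369460.
At 11/4: a pole of order 1; residue -6299/11310.

Denominator factor (ψ - 11/4): pole of order 1 at 11/4, modulus 11/4.
Denominator factor (ψ - 3/7): pole of order 1 at 3/7, modulus 3/7.
The radius of convergence is the smallest modulus among the singular points: 3/7.
At the order-1 pole 3/7 set g(ψ) = (ψ - (3/7))*f(ψ) = (ψ**2/21 - 26*ψ/29 + 13/16)/(ψ - 11/4).
Simple pole: residue = g(a) at a = 3/7, which is -69551/369460.
At the order-1 pole 11/4 set g(ψ) = (ψ - (11/4))*f(ψ) = (ψ**2/21 - 26*ψ/29 + 13/16)/(ψ - 3/7).
Simple pole: residue = g(a) at a = 11/4, which is -6299/11310.
List the singular points by increasing real part (a conjugate pair: the negative imaginary part first).


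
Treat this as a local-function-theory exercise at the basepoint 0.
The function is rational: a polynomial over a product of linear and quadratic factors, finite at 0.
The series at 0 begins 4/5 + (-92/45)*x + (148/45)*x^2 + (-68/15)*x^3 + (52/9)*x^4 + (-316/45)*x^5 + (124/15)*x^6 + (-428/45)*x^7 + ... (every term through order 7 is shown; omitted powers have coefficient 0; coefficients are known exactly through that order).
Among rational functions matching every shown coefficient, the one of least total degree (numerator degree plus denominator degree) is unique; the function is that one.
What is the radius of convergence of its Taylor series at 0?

The radius of convergence is 1.

No rational of total degree below 3 reproduces all 8 coefficients; solving the [1/2] Pade equations on them gives f(x) = (4/5 - 4*x/9)/(x + 1)**2, whose expansion matches every shown term.
Denominator factor (x + 1)^2: pole of order 2 at -1, modulus 1.
The radius of convergence is the smallest modulus among the singular points: 1.
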